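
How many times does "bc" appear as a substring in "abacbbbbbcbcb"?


Searching for "bc" in "abacbbbbbcbcb"
Scanning each position:
  Position 0: "ab" => no
  Position 1: "ba" => no
  Position 2: "ac" => no
  Position 3: "cb" => no
  Position 4: "bb" => no
  Position 5: "bb" => no
  Position 6: "bb" => no
  Position 7: "bb" => no
  Position 8: "bc" => MATCH
  Position 9: "cb" => no
  Position 10: "bc" => MATCH
  Position 11: "cb" => no
Total occurrences: 2

2


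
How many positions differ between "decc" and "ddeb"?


Comparing "decc" and "ddeb" position by position:
  Position 0: 'd' vs 'd' => same
  Position 1: 'e' vs 'd' => DIFFER
  Position 2: 'c' vs 'e' => DIFFER
  Position 3: 'c' vs 'b' => DIFFER
Positions that differ: 3

3


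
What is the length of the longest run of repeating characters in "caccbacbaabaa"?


Input: "caccbacbaabaa"
Scanning for longest run:
  Position 1 ('a'): new char, reset run to 1
  Position 2 ('c'): new char, reset run to 1
  Position 3 ('c'): continues run of 'c', length=2
  Position 4 ('b'): new char, reset run to 1
  Position 5 ('a'): new char, reset run to 1
  Position 6 ('c'): new char, reset run to 1
  Position 7 ('b'): new char, reset run to 1
  Position 8 ('a'): new char, reset run to 1
  Position 9 ('a'): continues run of 'a', length=2
  Position 10 ('b'): new char, reset run to 1
  Position 11 ('a'): new char, reset run to 1
  Position 12 ('a'): continues run of 'a', length=2
Longest run: 'c' with length 2

2


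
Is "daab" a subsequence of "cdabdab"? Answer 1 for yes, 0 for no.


Check if "daab" is a subsequence of "cdabdab"
Greedy scan:
  Position 0 ('c'): no match needed
  Position 1 ('d'): matches sub[0] = 'd'
  Position 2 ('a'): matches sub[1] = 'a'
  Position 3 ('b'): no match needed
  Position 4 ('d'): no match needed
  Position 5 ('a'): matches sub[2] = 'a'
  Position 6 ('b'): matches sub[3] = 'b'
All 4 characters matched => is a subsequence

1


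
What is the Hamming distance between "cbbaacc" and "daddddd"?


Comparing "cbbaacc" and "daddddd" position by position:
  Position 0: 'c' vs 'd' => differ
  Position 1: 'b' vs 'a' => differ
  Position 2: 'b' vs 'd' => differ
  Position 3: 'a' vs 'd' => differ
  Position 4: 'a' vs 'd' => differ
  Position 5: 'c' vs 'd' => differ
  Position 6: 'c' vs 'd' => differ
Total differences (Hamming distance): 7

7


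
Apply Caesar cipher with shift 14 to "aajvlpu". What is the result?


Caesar cipher: shift "aajvlpu" by 14
  'a' (pos 0) + 14 = pos 14 = 'o'
  'a' (pos 0) + 14 = pos 14 = 'o'
  'j' (pos 9) + 14 = pos 23 = 'x'
  'v' (pos 21) + 14 = pos 9 = 'j'
  'l' (pos 11) + 14 = pos 25 = 'z'
  'p' (pos 15) + 14 = pos 3 = 'd'
  'u' (pos 20) + 14 = pos 8 = 'i'
Result: ooxjzdi

ooxjzdi


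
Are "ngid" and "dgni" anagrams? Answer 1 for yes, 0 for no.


Strings: "ngid", "dgni"
Sorted first:  dgin
Sorted second: dgin
Sorted forms match => anagrams

1


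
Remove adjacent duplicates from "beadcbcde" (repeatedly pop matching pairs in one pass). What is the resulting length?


Input: beadcbcde
Stack-based adjacent duplicate removal:
  Read 'b': push. Stack: b
  Read 'e': push. Stack: be
  Read 'a': push. Stack: bea
  Read 'd': push. Stack: bead
  Read 'c': push. Stack: beadc
  Read 'b': push. Stack: beadcb
  Read 'c': push. Stack: beadcbc
  Read 'd': push. Stack: beadcbcd
  Read 'e': push. Stack: beadcbcde
Final stack: "beadcbcde" (length 9)

9


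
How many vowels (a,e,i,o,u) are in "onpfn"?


Input: onpfn
Checking each character:
  'o' at position 0: vowel (running total: 1)
  'n' at position 1: consonant
  'p' at position 2: consonant
  'f' at position 3: consonant
  'n' at position 4: consonant
Total vowels: 1

1


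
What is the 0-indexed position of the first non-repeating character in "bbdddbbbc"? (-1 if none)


Input: bbdddbbbc
Character frequencies:
  'b': 5
  'c': 1
  'd': 3
Scanning left to right for freq == 1:
  Position 0 ('b'): freq=5, skip
  Position 1 ('b'): freq=5, skip
  Position 2 ('d'): freq=3, skip
  Position 3 ('d'): freq=3, skip
  Position 4 ('d'): freq=3, skip
  Position 5 ('b'): freq=5, skip
  Position 6 ('b'): freq=5, skip
  Position 7 ('b'): freq=5, skip
  Position 8 ('c'): unique! => answer = 8

8


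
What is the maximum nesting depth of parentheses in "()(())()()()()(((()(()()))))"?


Input: "()(())()()()()(((()(()()))))"
Tracking depth:
  Position 0 '(': depth becomes 1
  Position 1 ')': depth becomes 0
  Position 2 '(': depth becomes 1
  Position 3 '(': depth becomes 2
  Position 4 ')': depth becomes 1
  Position 5 ')': depth becomes 0
  Position 6 '(': depth becomes 1
  Position 7 ')': depth becomes 0
  Position 8 '(': depth becomes 1
  Position 9 ')': depth becomes 0
  Position 10 '(': depth becomes 1
  Position 11 ')': depth becomes 0
  Position 12 '(': depth becomes 1
  Position 13 ')': depth becomes 0
  Position 14 '(': depth becomes 1
  Position 15 '(': depth becomes 2
  Position 16 '(': depth becomes 3
  Position 17 '(': depth becomes 4
  Position 18 ')': depth becomes 3
  Position 19 '(': depth becomes 4
  Position 20 '(': depth becomes 5
  Position 21 ')': depth becomes 4
  Position 22 '(': depth becomes 5
  Position 23 ')': depth becomes 4
  Position 24 ')': depth becomes 3
  Position 25 ')': depth becomes 2
  Position 26 ')': depth becomes 1
  Position 27 ')': depth becomes 0
Maximum depth reached: 5

5


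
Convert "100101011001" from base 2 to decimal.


Input: "100101011001" in base 2
Positional expansion:
  Digit '1' (value 1) x 2^11 = 2048
  Digit '0' (value 0) x 2^10 = 0
  Digit '0' (value 0) x 2^9 = 0
  Digit '1' (value 1) x 2^8 = 256
  Digit '0' (value 0) x 2^7 = 0
  Digit '1' (value 1) x 2^6 = 64
  Digit '0' (value 0) x 2^5 = 0
  Digit '1' (value 1) x 2^4 = 16
  Digit '1' (value 1) x 2^3 = 8
  Digit '0' (value 0) x 2^2 = 0
  Digit '0' (value 0) x 2^1 = 0
  Digit '1' (value 1) x 2^0 = 1
Sum = 2393

2393


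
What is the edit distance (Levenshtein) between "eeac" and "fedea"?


Computing edit distance: "eeac" -> "fedea"
DP table:
           f    e    d    e    a
      0    1    2    3    4    5
  e   1    1    1    2    3    4
  e   2    2    1    2    2    3
  a   3    3    2    2    3    2
  c   4    4    3    3    3    3
Edit distance = dp[4][5] = 3

3


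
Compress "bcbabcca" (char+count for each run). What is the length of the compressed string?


Input: bcbabcca
Runs:
  'b' x 1 => "b1"
  'c' x 1 => "c1"
  'b' x 1 => "b1"
  'a' x 1 => "a1"
  'b' x 1 => "b1"
  'c' x 2 => "c2"
  'a' x 1 => "a1"
Compressed: "b1c1b1a1b1c2a1"
Compressed length: 14

14


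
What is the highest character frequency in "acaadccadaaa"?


Input: acaadccadaaa
Character counts:
  'a': 7
  'c': 3
  'd': 2
Maximum frequency: 7

7


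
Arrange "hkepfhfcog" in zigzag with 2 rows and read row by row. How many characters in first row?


Zigzag "hkepfhfcog" into 2 rows:
Placing characters:
  'h' => row 0
  'k' => row 1
  'e' => row 0
  'p' => row 1
  'f' => row 0
  'h' => row 1
  'f' => row 0
  'c' => row 1
  'o' => row 0
  'g' => row 1
Rows:
  Row 0: "heffo"
  Row 1: "kphcg"
First row length: 5

5


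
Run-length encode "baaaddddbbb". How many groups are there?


Input: baaaddddbbb
Scanning for consecutive runs:
  Group 1: 'b' x 1 (positions 0-0)
  Group 2: 'a' x 3 (positions 1-3)
  Group 3: 'd' x 4 (positions 4-7)
  Group 4: 'b' x 3 (positions 8-10)
Total groups: 4

4


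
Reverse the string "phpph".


Input: phpph
Reading characters right to left:
  Position 4: 'h'
  Position 3: 'p'
  Position 2: 'p'
  Position 1: 'h'
  Position 0: 'p'
Reversed: hpphp

hpphp


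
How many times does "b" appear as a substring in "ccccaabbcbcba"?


Searching for "b" in "ccccaabbcbcba"
Scanning each position:
  Position 0: "c" => no
  Position 1: "c" => no
  Position 2: "c" => no
  Position 3: "c" => no
  Position 4: "a" => no
  Position 5: "a" => no
  Position 6: "b" => MATCH
  Position 7: "b" => MATCH
  Position 8: "c" => no
  Position 9: "b" => MATCH
  Position 10: "c" => no
  Position 11: "b" => MATCH
  Position 12: "a" => no
Total occurrences: 4

4


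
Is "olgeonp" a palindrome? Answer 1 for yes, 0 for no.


Input: olgeonp
Reversed: pnoeglo
  Compare pos 0 ('o') with pos 6 ('p'): MISMATCH
  Compare pos 1 ('l') with pos 5 ('n'): MISMATCH
  Compare pos 2 ('g') with pos 4 ('o'): MISMATCH
Result: not a palindrome

0


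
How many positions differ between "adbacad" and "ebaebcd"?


Comparing "adbacad" and "ebaebcd" position by position:
  Position 0: 'a' vs 'e' => DIFFER
  Position 1: 'd' vs 'b' => DIFFER
  Position 2: 'b' vs 'a' => DIFFER
  Position 3: 'a' vs 'e' => DIFFER
  Position 4: 'c' vs 'b' => DIFFER
  Position 5: 'a' vs 'c' => DIFFER
  Position 6: 'd' vs 'd' => same
Positions that differ: 6

6


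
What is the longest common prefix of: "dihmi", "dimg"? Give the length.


Words: dihmi, dimg
  Position 0: all 'd' => match
  Position 1: all 'i' => match
  Position 2: ('h', 'm') => mismatch, stop
LCP = "di" (length 2)

2


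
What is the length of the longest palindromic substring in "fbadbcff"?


Input: "fbadbcff"
Checking substrings for palindromes:
  [6:8] "ff" (len 2) => palindrome
Longest palindromic substring: "ff" with length 2

2


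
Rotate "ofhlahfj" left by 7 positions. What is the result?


Input: "ofhlahfj", rotate left by 7
First 7 characters: "ofhlahf"
Remaining characters: "j"
Concatenate remaining + first: "j" + "ofhlahf" = "jofhlahf"

jofhlahf


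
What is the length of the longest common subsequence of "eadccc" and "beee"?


LCS of "eadccc" and "beee"
DP table:
           b    e    e    e
      0    0    0    0    0
  e   0    0    1    1    1
  a   0    0    1    1    1
  d   0    0    1    1    1
  c   0    0    1    1    1
  c   0    0    1    1    1
  c   0    0    1    1    1
LCS length = dp[6][4] = 1

1


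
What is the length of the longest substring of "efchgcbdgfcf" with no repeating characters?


Input: "efchgcbdgfcf"
Sliding window (track last position of each char):
  Position 0 ('e'): window [0,0] length 1 -- new best
  Position 1 ('f'): window [0,1] length 2 -- new best
  Position 2 ('c'): window [0,2] length 3 -- new best
  Position 3 ('h'): window [0,3] length 4 -- new best
  Position 4 ('g'): window [0,4] length 5 -- new best
  Position 5 ('c'): repeat (last at 2), move window start to 3
  Position 5 ('c'): window [3,5] length 3
  Position 6 ('b'): window [3,6] length 4
  Position 7 ('d'): window [3,7] length 5
  Position 8 ('g'): repeat (last at 4), move window start to 5
  Position 8 ('g'): window [5,8] length 4
  Position 9 ('f'): window [5,9] length 5
  Position 10 ('c'): repeat (last at 5), move window start to 6
  Position 10 ('c'): window [6,10] length 5
  Position 11 ('f'): repeat (last at 9), move window start to 10
  Position 11 ('f'): window [10,11] length 2
Longest substring with no repeats: "efchg" with length 5

5


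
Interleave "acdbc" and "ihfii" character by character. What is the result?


Interleaving "acdbc" and "ihfii":
  Position 0: 'a' from first, 'i' from second => "ai"
  Position 1: 'c' from first, 'h' from second => "ch"
  Position 2: 'd' from first, 'f' from second => "df"
  Position 3: 'b' from first, 'i' from second => "bi"
  Position 4: 'c' from first, 'i' from second => "ci"
Result: aichdfbici

aichdfbici


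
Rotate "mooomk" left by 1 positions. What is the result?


Input: "mooomk", rotate left by 1
First 1 characters: "m"
Remaining characters: "ooomk"
Concatenate remaining + first: "ooomk" + "m" = "ooomkm"

ooomkm


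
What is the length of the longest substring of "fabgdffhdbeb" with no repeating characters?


Input: "fabgdffhdbeb"
Sliding window (track last position of each char):
  Position 0 ('f'): window [0,0] length 1 -- new best
  Position 1 ('a'): window [0,1] length 2 -- new best
  Position 2 ('b'): window [0,2] length 3 -- new best
  Position 3 ('g'): window [0,3] length 4 -- new best
  Position 4 ('d'): window [0,4] length 5 -- new best
  Position 5 ('f'): repeat (last at 0), move window start to 1
  Position 5 ('f'): window [1,5] length 5
  Position 6 ('f'): repeat (last at 5), move window start to 6
  Position 6 ('f'): window [6,6] length 1
  Position 7 ('h'): window [6,7] length 2
  Position 8 ('d'): window [6,8] length 3
  Position 9 ('b'): window [6,9] length 4
  Position 10 ('e'): window [6,10] length 5
  Position 11 ('b'): repeat (last at 9), move window start to 10
  Position 11 ('b'): window [10,11] length 2
Longest substring with no repeats: "fabgd" with length 5

5


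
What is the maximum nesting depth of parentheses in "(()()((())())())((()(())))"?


Input: "(()()((())())())((()(())))"
Tracking depth:
  Position 0 '(': depth becomes 1
  Position 1 '(': depth becomes 2
  Position 2 ')': depth becomes 1
  Position 3 '(': depth becomes 2
  Position 4 ')': depth becomes 1
  Position 5 '(': depth becomes 2
  Position 6 '(': depth becomes 3
  Position 7 '(': depth becomes 4
  Position 8 ')': depth becomes 3
  Position 9 ')': depth becomes 2
  Position 10 '(': depth becomes 3
  Position 11 ')': depth becomes 2
  Position 12 ')': depth becomes 1
  Position 13 '(': depth becomes 2
  Position 14 ')': depth becomes 1
  Position 15 ')': depth becomes 0
  Position 16 '(': depth becomes 1
  Position 17 '(': depth becomes 2
  Position 18 '(': depth becomes 3
  Position 19 ')': depth becomes 2
  Position 20 '(': depth becomes 3
  Position 21 '(': depth becomes 4
  Position 22 ')': depth becomes 3
  Position 23 ')': depth becomes 2
  Position 24 ')': depth becomes 1
  Position 25 ')': depth becomes 0
Maximum depth reached: 4

4


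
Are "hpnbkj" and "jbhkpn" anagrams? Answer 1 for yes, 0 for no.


Strings: "hpnbkj", "jbhkpn"
Sorted first:  bhjknp
Sorted second: bhjknp
Sorted forms match => anagrams

1


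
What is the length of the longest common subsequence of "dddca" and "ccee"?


LCS of "dddca" and "ccee"
DP table:
           c    c    e    e
      0    0    0    0    0
  d   0    0    0    0    0
  d   0    0    0    0    0
  d   0    0    0    0    0
  c   0    1    1    1    1
  a   0    1    1    1    1
LCS length = dp[5][4] = 1

1


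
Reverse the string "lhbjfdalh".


Input: lhbjfdalh
Reading characters right to left:
  Position 8: 'h'
  Position 7: 'l'
  Position 6: 'a'
  Position 5: 'd'
  Position 4: 'f'
  Position 3: 'j'
  Position 2: 'b'
  Position 1: 'h'
  Position 0: 'l'
Reversed: hladfjbhl

hladfjbhl


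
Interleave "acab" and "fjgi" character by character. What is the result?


Interleaving "acab" and "fjgi":
  Position 0: 'a' from first, 'f' from second => "af"
  Position 1: 'c' from first, 'j' from second => "cj"
  Position 2: 'a' from first, 'g' from second => "ag"
  Position 3: 'b' from first, 'i' from second => "bi"
Result: afcjagbi

afcjagbi


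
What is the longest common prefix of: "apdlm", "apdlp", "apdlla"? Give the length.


Words: apdlm, apdlp, apdlla
  Position 0: all 'a' => match
  Position 1: all 'p' => match
  Position 2: all 'd' => match
  Position 3: all 'l' => match
  Position 4: ('m', 'p', 'l') => mismatch, stop
LCP = "apdl" (length 4)

4


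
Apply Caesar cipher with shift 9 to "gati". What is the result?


Caesar cipher: shift "gati" by 9
  'g' (pos 6) + 9 = pos 15 = 'p'
  'a' (pos 0) + 9 = pos 9 = 'j'
  't' (pos 19) + 9 = pos 2 = 'c'
  'i' (pos 8) + 9 = pos 17 = 'r'
Result: pjcr

pjcr


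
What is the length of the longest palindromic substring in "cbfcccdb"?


Input: "cbfcccdb"
Checking substrings for palindromes:
  [3:6] "ccc" (len 3) => palindrome
  [3:5] "cc" (len 2) => palindrome
  [4:6] "cc" (len 2) => palindrome
Longest palindromic substring: "ccc" with length 3

3


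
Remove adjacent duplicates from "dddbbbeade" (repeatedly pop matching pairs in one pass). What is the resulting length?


Input: dddbbbeade
Stack-based adjacent duplicate removal:
  Read 'd': push. Stack: d
  Read 'd': matches stack top 'd' => pop. Stack: (empty)
  Read 'd': push. Stack: d
  Read 'b': push. Stack: db
  Read 'b': matches stack top 'b' => pop. Stack: d
  Read 'b': push. Stack: db
  Read 'e': push. Stack: dbe
  Read 'a': push. Stack: dbea
  Read 'd': push. Stack: dbead
  Read 'e': push. Stack: dbeade
Final stack: "dbeade" (length 6)

6


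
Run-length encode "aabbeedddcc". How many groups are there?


Input: aabbeedddcc
Scanning for consecutive runs:
  Group 1: 'a' x 2 (positions 0-1)
  Group 2: 'b' x 2 (positions 2-3)
  Group 3: 'e' x 2 (positions 4-5)
  Group 4: 'd' x 3 (positions 6-8)
  Group 5: 'c' x 2 (positions 9-10)
Total groups: 5

5


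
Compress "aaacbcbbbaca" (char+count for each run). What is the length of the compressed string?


Input: aaacbcbbbaca
Runs:
  'a' x 3 => "a3"
  'c' x 1 => "c1"
  'b' x 1 => "b1"
  'c' x 1 => "c1"
  'b' x 3 => "b3"
  'a' x 1 => "a1"
  'c' x 1 => "c1"
  'a' x 1 => "a1"
Compressed: "a3c1b1c1b3a1c1a1"
Compressed length: 16

16


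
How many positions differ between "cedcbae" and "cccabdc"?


Comparing "cedcbae" and "cccabdc" position by position:
  Position 0: 'c' vs 'c' => same
  Position 1: 'e' vs 'c' => DIFFER
  Position 2: 'd' vs 'c' => DIFFER
  Position 3: 'c' vs 'a' => DIFFER
  Position 4: 'b' vs 'b' => same
  Position 5: 'a' vs 'd' => DIFFER
  Position 6: 'e' vs 'c' => DIFFER
Positions that differ: 5

5


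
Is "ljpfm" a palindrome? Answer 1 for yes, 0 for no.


Input: ljpfm
Reversed: mfpjl
  Compare pos 0 ('l') with pos 4 ('m'): MISMATCH
  Compare pos 1 ('j') with pos 3 ('f'): MISMATCH
Result: not a palindrome

0


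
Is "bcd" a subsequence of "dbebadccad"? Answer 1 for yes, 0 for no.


Check if "bcd" is a subsequence of "dbebadccad"
Greedy scan:
  Position 0 ('d'): no match needed
  Position 1 ('b'): matches sub[0] = 'b'
  Position 2 ('e'): no match needed
  Position 3 ('b'): no match needed
  Position 4 ('a'): no match needed
  Position 5 ('d'): no match needed
  Position 6 ('c'): matches sub[1] = 'c'
  Position 7 ('c'): no match needed
  Position 8 ('a'): no match needed
  Position 9 ('d'): matches sub[2] = 'd'
All 3 characters matched => is a subsequence

1


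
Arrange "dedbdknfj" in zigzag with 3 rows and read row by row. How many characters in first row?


Zigzag "dedbdknfj" into 3 rows:
Placing characters:
  'd' => row 0
  'e' => row 1
  'd' => row 2
  'b' => row 1
  'd' => row 0
  'k' => row 1
  'n' => row 2
  'f' => row 1
  'j' => row 0
Rows:
  Row 0: "ddj"
  Row 1: "ebkf"
  Row 2: "dn"
First row length: 3

3


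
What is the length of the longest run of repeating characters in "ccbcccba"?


Input: "ccbcccba"
Scanning for longest run:
  Position 1 ('c'): continues run of 'c', length=2
  Position 2 ('b'): new char, reset run to 1
  Position 3 ('c'): new char, reset run to 1
  Position 4 ('c'): continues run of 'c', length=2
  Position 5 ('c'): continues run of 'c', length=3
  Position 6 ('b'): new char, reset run to 1
  Position 7 ('a'): new char, reset run to 1
Longest run: 'c' with length 3

3


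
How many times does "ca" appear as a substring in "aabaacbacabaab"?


Searching for "ca" in "aabaacbacabaab"
Scanning each position:
  Position 0: "aa" => no
  Position 1: "ab" => no
  Position 2: "ba" => no
  Position 3: "aa" => no
  Position 4: "ac" => no
  Position 5: "cb" => no
  Position 6: "ba" => no
  Position 7: "ac" => no
  Position 8: "ca" => MATCH
  Position 9: "ab" => no
  Position 10: "ba" => no
  Position 11: "aa" => no
  Position 12: "ab" => no
Total occurrences: 1

1


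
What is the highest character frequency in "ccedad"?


Input: ccedad
Character counts:
  'a': 1
  'c': 2
  'd': 2
  'e': 1
Maximum frequency: 2

2


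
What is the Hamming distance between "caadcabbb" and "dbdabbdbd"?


Comparing "caadcabbb" and "dbdabbdbd" position by position:
  Position 0: 'c' vs 'd' => differ
  Position 1: 'a' vs 'b' => differ
  Position 2: 'a' vs 'd' => differ
  Position 3: 'd' vs 'a' => differ
  Position 4: 'c' vs 'b' => differ
  Position 5: 'a' vs 'b' => differ
  Position 6: 'b' vs 'd' => differ
  Position 7: 'b' vs 'b' => same
  Position 8: 'b' vs 'd' => differ
Total differences (Hamming distance): 8

8


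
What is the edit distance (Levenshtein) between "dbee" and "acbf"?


Computing edit distance: "dbee" -> "acbf"
DP table:
           a    c    b    f
      0    1    2    3    4
  d   1    1    2    3    4
  b   2    2    2    2    3
  e   3    3    3    3    3
  e   4    4    4    4    4
Edit distance = dp[4][4] = 4

4


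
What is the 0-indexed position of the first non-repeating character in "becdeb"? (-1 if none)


Input: becdeb
Character frequencies:
  'b': 2
  'c': 1
  'd': 1
  'e': 2
Scanning left to right for freq == 1:
  Position 0 ('b'): freq=2, skip
  Position 1 ('e'): freq=2, skip
  Position 2 ('c'): unique! => answer = 2

2


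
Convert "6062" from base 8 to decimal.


Input: "6062" in base 8
Positional expansion:
  Digit '6' (value 6) x 8^3 = 3072
  Digit '0' (value 0) x 8^2 = 0
  Digit '6' (value 6) x 8^1 = 48
  Digit '2' (value 2) x 8^0 = 2
Sum = 3122

3122


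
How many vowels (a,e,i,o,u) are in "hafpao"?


Input: hafpao
Checking each character:
  'h' at position 0: consonant
  'a' at position 1: vowel (running total: 1)
  'f' at position 2: consonant
  'p' at position 3: consonant
  'a' at position 4: vowel (running total: 2)
  'o' at position 5: vowel (running total: 3)
Total vowels: 3

3


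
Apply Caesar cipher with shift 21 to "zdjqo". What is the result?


Caesar cipher: shift "zdjqo" by 21
  'z' (pos 25) + 21 = pos 20 = 'u'
  'd' (pos 3) + 21 = pos 24 = 'y'
  'j' (pos 9) + 21 = pos 4 = 'e'
  'q' (pos 16) + 21 = pos 11 = 'l'
  'o' (pos 14) + 21 = pos 9 = 'j'
Result: uyelj

uyelj


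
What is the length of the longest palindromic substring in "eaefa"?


Input: "eaefa"
Checking substrings for palindromes:
  [0:3] "eae" (len 3) => palindrome
Longest palindromic substring: "eae" with length 3

3


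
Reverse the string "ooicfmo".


Input: ooicfmo
Reading characters right to left:
  Position 6: 'o'
  Position 5: 'm'
  Position 4: 'f'
  Position 3: 'c'
  Position 2: 'i'
  Position 1: 'o'
  Position 0: 'o'
Reversed: omfcioo

omfcioo


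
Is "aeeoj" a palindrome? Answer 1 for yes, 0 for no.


Input: aeeoj
Reversed: joeea
  Compare pos 0 ('a') with pos 4 ('j'): MISMATCH
  Compare pos 1 ('e') with pos 3 ('o'): MISMATCH
Result: not a palindrome

0


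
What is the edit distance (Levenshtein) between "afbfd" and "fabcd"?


Computing edit distance: "afbfd" -> "fabcd"
DP table:
           f    a    b    c    d
      0    1    2    3    4    5
  a   1    1    1    2    3    4
  f   2    1    2    2    3    4
  b   3    2    2    2    3    4
  f   4    3    3    3    3    4
  d   5    4    4    4    4    3
Edit distance = dp[5][5] = 3

3


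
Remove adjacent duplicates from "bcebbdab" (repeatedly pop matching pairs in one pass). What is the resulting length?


Input: bcebbdab
Stack-based adjacent duplicate removal:
  Read 'b': push. Stack: b
  Read 'c': push. Stack: bc
  Read 'e': push. Stack: bce
  Read 'b': push. Stack: bceb
  Read 'b': matches stack top 'b' => pop. Stack: bce
  Read 'd': push. Stack: bced
  Read 'a': push. Stack: bceda
  Read 'b': push. Stack: bcedab
Final stack: "bcedab" (length 6)

6


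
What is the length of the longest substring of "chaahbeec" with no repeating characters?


Input: "chaahbeec"
Sliding window (track last position of each char):
  Position 0 ('c'): window [0,0] length 1 -- new best
  Position 1 ('h'): window [0,1] length 2 -- new best
  Position 2 ('a'): window [0,2] length 3 -- new best
  Position 3 ('a'): repeat (last at 2), move window start to 3
  Position 3 ('a'): window [3,3] length 1
  Position 4 ('h'): window [3,4] length 2
  Position 5 ('b'): window [3,5] length 3
  Position 6 ('e'): window [3,6] length 4 -- new best
  Position 7 ('e'): repeat (last at 6), move window start to 7
  Position 7 ('e'): window [7,7] length 1
  Position 8 ('c'): window [7,8] length 2
Longest substring with no repeats: "ahbe" with length 4

4


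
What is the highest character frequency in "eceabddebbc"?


Input: eceabddebbc
Character counts:
  'a': 1
  'b': 3
  'c': 2
  'd': 2
  'e': 3
Maximum frequency: 3

3


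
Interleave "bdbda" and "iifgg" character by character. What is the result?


Interleaving "bdbda" and "iifgg":
  Position 0: 'b' from first, 'i' from second => "bi"
  Position 1: 'd' from first, 'i' from second => "di"
  Position 2: 'b' from first, 'f' from second => "bf"
  Position 3: 'd' from first, 'g' from second => "dg"
  Position 4: 'a' from first, 'g' from second => "ag"
Result: bidibfdgag

bidibfdgag


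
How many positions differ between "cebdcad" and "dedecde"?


Comparing "cebdcad" and "dedecde" position by position:
  Position 0: 'c' vs 'd' => DIFFER
  Position 1: 'e' vs 'e' => same
  Position 2: 'b' vs 'd' => DIFFER
  Position 3: 'd' vs 'e' => DIFFER
  Position 4: 'c' vs 'c' => same
  Position 5: 'a' vs 'd' => DIFFER
  Position 6: 'd' vs 'e' => DIFFER
Positions that differ: 5

5


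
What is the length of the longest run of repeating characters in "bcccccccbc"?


Input: "bcccccccbc"
Scanning for longest run:
  Position 1 ('c'): new char, reset run to 1
  Position 2 ('c'): continues run of 'c', length=2
  Position 3 ('c'): continues run of 'c', length=3
  Position 4 ('c'): continues run of 'c', length=4
  Position 5 ('c'): continues run of 'c', length=5
  Position 6 ('c'): continues run of 'c', length=6
  Position 7 ('c'): continues run of 'c', length=7
  Position 8 ('b'): new char, reset run to 1
  Position 9 ('c'): new char, reset run to 1
Longest run: 'c' with length 7

7


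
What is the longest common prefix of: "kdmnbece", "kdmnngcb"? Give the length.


Words: kdmnbece, kdmnngcb
  Position 0: all 'k' => match
  Position 1: all 'd' => match
  Position 2: all 'm' => match
  Position 3: all 'n' => match
  Position 4: ('b', 'n') => mismatch, stop
LCP = "kdmn" (length 4)

4


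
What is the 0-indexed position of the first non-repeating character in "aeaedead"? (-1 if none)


Input: aeaedead
Character frequencies:
  'a': 3
  'd': 2
  'e': 3
Scanning left to right for freq == 1:
  Position 0 ('a'): freq=3, skip
  Position 1 ('e'): freq=3, skip
  Position 2 ('a'): freq=3, skip
  Position 3 ('e'): freq=3, skip
  Position 4 ('d'): freq=2, skip
  Position 5 ('e'): freq=3, skip
  Position 6 ('a'): freq=3, skip
  Position 7 ('d'): freq=2, skip
  No unique character found => answer = -1

-1


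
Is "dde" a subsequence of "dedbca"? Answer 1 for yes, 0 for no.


Check if "dde" is a subsequence of "dedbca"
Greedy scan:
  Position 0 ('d'): matches sub[0] = 'd'
  Position 1 ('e'): no match needed
  Position 2 ('d'): matches sub[1] = 'd'
  Position 3 ('b'): no match needed
  Position 4 ('c'): no match needed
  Position 5 ('a'): no match needed
Only matched 2/3 characters => not a subsequence

0


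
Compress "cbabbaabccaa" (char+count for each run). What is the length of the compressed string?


Input: cbabbaabccaa
Runs:
  'c' x 1 => "c1"
  'b' x 1 => "b1"
  'a' x 1 => "a1"
  'b' x 2 => "b2"
  'a' x 2 => "a2"
  'b' x 1 => "b1"
  'c' x 2 => "c2"
  'a' x 2 => "a2"
Compressed: "c1b1a1b2a2b1c2a2"
Compressed length: 16

16


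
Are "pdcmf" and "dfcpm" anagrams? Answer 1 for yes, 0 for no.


Strings: "pdcmf", "dfcpm"
Sorted first:  cdfmp
Sorted second: cdfmp
Sorted forms match => anagrams

1


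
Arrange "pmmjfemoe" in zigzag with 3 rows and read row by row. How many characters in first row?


Zigzag "pmmjfemoe" into 3 rows:
Placing characters:
  'p' => row 0
  'm' => row 1
  'm' => row 2
  'j' => row 1
  'f' => row 0
  'e' => row 1
  'm' => row 2
  'o' => row 1
  'e' => row 0
Rows:
  Row 0: "pfe"
  Row 1: "mjeo"
  Row 2: "mm"
First row length: 3

3


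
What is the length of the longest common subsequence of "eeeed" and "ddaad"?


LCS of "eeeed" and "ddaad"
DP table:
           d    d    a    a    d
      0    0    0    0    0    0
  e   0    0    0    0    0    0
  e   0    0    0    0    0    0
  e   0    0    0    0    0    0
  e   0    0    0    0    0    0
  d   0    1    1    1    1    1
LCS length = dp[5][5] = 1

1


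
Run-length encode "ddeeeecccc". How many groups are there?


Input: ddeeeecccc
Scanning for consecutive runs:
  Group 1: 'd' x 2 (positions 0-1)
  Group 2: 'e' x 4 (positions 2-5)
  Group 3: 'c' x 4 (positions 6-9)
Total groups: 3

3


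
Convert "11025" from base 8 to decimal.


Input: "11025" in base 8
Positional expansion:
  Digit '1' (value 1) x 8^4 = 4096
  Digit '1' (value 1) x 8^3 = 512
  Digit '0' (value 0) x 8^2 = 0
  Digit '2' (value 2) x 8^1 = 16
  Digit '5' (value 5) x 8^0 = 5
Sum = 4629

4629


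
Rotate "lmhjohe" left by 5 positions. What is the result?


Input: "lmhjohe", rotate left by 5
First 5 characters: "lmhjo"
Remaining characters: "he"
Concatenate remaining + first: "he" + "lmhjo" = "helmhjo"

helmhjo


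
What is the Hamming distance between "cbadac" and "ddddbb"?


Comparing "cbadac" and "ddddbb" position by position:
  Position 0: 'c' vs 'd' => differ
  Position 1: 'b' vs 'd' => differ
  Position 2: 'a' vs 'd' => differ
  Position 3: 'd' vs 'd' => same
  Position 4: 'a' vs 'b' => differ
  Position 5: 'c' vs 'b' => differ
Total differences (Hamming distance): 5

5


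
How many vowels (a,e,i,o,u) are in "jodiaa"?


Input: jodiaa
Checking each character:
  'j' at position 0: consonant
  'o' at position 1: vowel (running total: 1)
  'd' at position 2: consonant
  'i' at position 3: vowel (running total: 2)
  'a' at position 4: vowel (running total: 3)
  'a' at position 5: vowel (running total: 4)
Total vowels: 4

4


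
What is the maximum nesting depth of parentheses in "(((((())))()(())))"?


Input: "(((((())))()(())))"
Tracking depth:
  Position 0 '(': depth becomes 1
  Position 1 '(': depth becomes 2
  Position 2 '(': depth becomes 3
  Position 3 '(': depth becomes 4
  Position 4 '(': depth becomes 5
  Position 5 '(': depth becomes 6
  Position 6 ')': depth becomes 5
  Position 7 ')': depth becomes 4
  Position 8 ')': depth becomes 3
  Position 9 ')': depth becomes 2
  Position 10 '(': depth becomes 3
  Position 11 ')': depth becomes 2
  Position 12 '(': depth becomes 3
  Position 13 '(': depth becomes 4
  Position 14 ')': depth becomes 3
  Position 15 ')': depth becomes 2
  Position 16 ')': depth becomes 1
  Position 17 ')': depth becomes 0
Maximum depth reached: 6

6


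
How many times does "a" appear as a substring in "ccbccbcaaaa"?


Searching for "a" in "ccbccbcaaaa"
Scanning each position:
  Position 0: "c" => no
  Position 1: "c" => no
  Position 2: "b" => no
  Position 3: "c" => no
  Position 4: "c" => no
  Position 5: "b" => no
  Position 6: "c" => no
  Position 7: "a" => MATCH
  Position 8: "a" => MATCH
  Position 9: "a" => MATCH
  Position 10: "a" => MATCH
Total occurrences: 4

4


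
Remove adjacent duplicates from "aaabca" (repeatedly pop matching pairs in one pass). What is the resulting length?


Input: aaabca
Stack-based adjacent duplicate removal:
  Read 'a': push. Stack: a
  Read 'a': matches stack top 'a' => pop. Stack: (empty)
  Read 'a': push. Stack: a
  Read 'b': push. Stack: ab
  Read 'c': push. Stack: abc
  Read 'a': push. Stack: abca
Final stack: "abca" (length 4)

4


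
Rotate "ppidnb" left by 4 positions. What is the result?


Input: "ppidnb", rotate left by 4
First 4 characters: "ppid"
Remaining characters: "nb"
Concatenate remaining + first: "nb" + "ppid" = "nbppid"

nbppid


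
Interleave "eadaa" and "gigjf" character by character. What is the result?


Interleaving "eadaa" and "gigjf":
  Position 0: 'e' from first, 'g' from second => "eg"
  Position 1: 'a' from first, 'i' from second => "ai"
  Position 2: 'd' from first, 'g' from second => "dg"
  Position 3: 'a' from first, 'j' from second => "aj"
  Position 4: 'a' from first, 'f' from second => "af"
Result: egaidgajaf

egaidgajaf


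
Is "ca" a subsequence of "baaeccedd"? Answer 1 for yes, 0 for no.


Check if "ca" is a subsequence of "baaeccedd"
Greedy scan:
  Position 0 ('b'): no match needed
  Position 1 ('a'): no match needed
  Position 2 ('a'): no match needed
  Position 3 ('e'): no match needed
  Position 4 ('c'): matches sub[0] = 'c'
  Position 5 ('c'): no match needed
  Position 6 ('e'): no match needed
  Position 7 ('d'): no match needed
  Position 8 ('d'): no match needed
Only matched 1/2 characters => not a subsequence

0


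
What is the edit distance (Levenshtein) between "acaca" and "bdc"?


Computing edit distance: "acaca" -> "bdc"
DP table:
           b    d    c
      0    1    2    3
  a   1    1    2    3
  c   2    2    2    2
  a   3    3    3    3
  c   4    4    4    3
  a   5    5    5    4
Edit distance = dp[5][3] = 4

4


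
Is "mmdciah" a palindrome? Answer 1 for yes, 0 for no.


Input: mmdciah
Reversed: haicdmm
  Compare pos 0 ('m') with pos 6 ('h'): MISMATCH
  Compare pos 1 ('m') with pos 5 ('a'): MISMATCH
  Compare pos 2 ('d') with pos 4 ('i'): MISMATCH
Result: not a palindrome

0


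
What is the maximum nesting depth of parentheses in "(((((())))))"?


Input: "(((((())))))"
Tracking depth:
  Position 0 '(': depth becomes 1
  Position 1 '(': depth becomes 2
  Position 2 '(': depth becomes 3
  Position 3 '(': depth becomes 4
  Position 4 '(': depth becomes 5
  Position 5 '(': depth becomes 6
  Position 6 ')': depth becomes 5
  Position 7 ')': depth becomes 4
  Position 8 ')': depth becomes 3
  Position 9 ')': depth becomes 2
  Position 10 ')': depth becomes 1
  Position 11 ')': depth becomes 0
Maximum depth reached: 6

6


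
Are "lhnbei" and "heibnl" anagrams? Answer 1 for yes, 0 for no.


Strings: "lhnbei", "heibnl"
Sorted first:  behiln
Sorted second: behiln
Sorted forms match => anagrams

1


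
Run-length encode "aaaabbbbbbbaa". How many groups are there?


Input: aaaabbbbbbbaa
Scanning for consecutive runs:
  Group 1: 'a' x 4 (positions 0-3)
  Group 2: 'b' x 7 (positions 4-10)
  Group 3: 'a' x 2 (positions 11-12)
Total groups: 3

3


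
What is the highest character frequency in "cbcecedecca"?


Input: cbcecedecca
Character counts:
  'a': 1
  'b': 1
  'c': 5
  'd': 1
  'e': 3
Maximum frequency: 5

5


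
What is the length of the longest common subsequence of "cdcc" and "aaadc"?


LCS of "cdcc" and "aaadc"
DP table:
           a    a    a    d    c
      0    0    0    0    0    0
  c   0    0    0    0    0    1
  d   0    0    0    0    1    1
  c   0    0    0    0    1    2
  c   0    0    0    0    1    2
LCS length = dp[4][5] = 2

2


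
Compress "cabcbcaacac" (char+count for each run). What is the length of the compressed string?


Input: cabcbcaacac
Runs:
  'c' x 1 => "c1"
  'a' x 1 => "a1"
  'b' x 1 => "b1"
  'c' x 1 => "c1"
  'b' x 1 => "b1"
  'c' x 1 => "c1"
  'a' x 2 => "a2"
  'c' x 1 => "c1"
  'a' x 1 => "a1"
  'c' x 1 => "c1"
Compressed: "c1a1b1c1b1c1a2c1a1c1"
Compressed length: 20

20


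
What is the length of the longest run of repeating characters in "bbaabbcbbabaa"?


Input: "bbaabbcbbabaa"
Scanning for longest run:
  Position 1 ('b'): continues run of 'b', length=2
  Position 2 ('a'): new char, reset run to 1
  Position 3 ('a'): continues run of 'a', length=2
  Position 4 ('b'): new char, reset run to 1
  Position 5 ('b'): continues run of 'b', length=2
  Position 6 ('c'): new char, reset run to 1
  Position 7 ('b'): new char, reset run to 1
  Position 8 ('b'): continues run of 'b', length=2
  Position 9 ('a'): new char, reset run to 1
  Position 10 ('b'): new char, reset run to 1
  Position 11 ('a'): new char, reset run to 1
  Position 12 ('a'): continues run of 'a', length=2
Longest run: 'b' with length 2

2


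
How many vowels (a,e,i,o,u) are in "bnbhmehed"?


Input: bnbhmehed
Checking each character:
  'b' at position 0: consonant
  'n' at position 1: consonant
  'b' at position 2: consonant
  'h' at position 3: consonant
  'm' at position 4: consonant
  'e' at position 5: vowel (running total: 1)
  'h' at position 6: consonant
  'e' at position 7: vowel (running total: 2)
  'd' at position 8: consonant
Total vowels: 2

2


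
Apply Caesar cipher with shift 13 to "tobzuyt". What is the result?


Caesar cipher: shift "tobzuyt" by 13
  't' (pos 19) + 13 = pos 6 = 'g'
  'o' (pos 14) + 13 = pos 1 = 'b'
  'b' (pos 1) + 13 = pos 14 = 'o'
  'z' (pos 25) + 13 = pos 12 = 'm'
  'u' (pos 20) + 13 = pos 7 = 'h'
  'y' (pos 24) + 13 = pos 11 = 'l'
  't' (pos 19) + 13 = pos 6 = 'g'
Result: gbomhlg

gbomhlg


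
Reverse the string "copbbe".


Input: copbbe
Reading characters right to left:
  Position 5: 'e'
  Position 4: 'b'
  Position 3: 'b'
  Position 2: 'p'
  Position 1: 'o'
  Position 0: 'c'
Reversed: ebbpoc

ebbpoc


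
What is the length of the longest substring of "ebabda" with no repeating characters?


Input: "ebabda"
Sliding window (track last position of each char):
  Position 0 ('e'): window [0,0] length 1 -- new best
  Position 1 ('b'): window [0,1] length 2 -- new best
  Position 2 ('a'): window [0,2] length 3 -- new best
  Position 3 ('b'): repeat (last at 1), move window start to 2
  Position 3 ('b'): window [2,3] length 2
  Position 4 ('d'): window [2,4] length 3
  Position 5 ('a'): repeat (last at 2), move window start to 3
  Position 5 ('a'): window [3,5] length 3
Longest substring with no repeats: "eba" with length 3

3


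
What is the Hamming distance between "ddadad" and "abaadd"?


Comparing "ddadad" and "abaadd" position by position:
  Position 0: 'd' vs 'a' => differ
  Position 1: 'd' vs 'b' => differ
  Position 2: 'a' vs 'a' => same
  Position 3: 'd' vs 'a' => differ
  Position 4: 'a' vs 'd' => differ
  Position 5: 'd' vs 'd' => same
Total differences (Hamming distance): 4

4


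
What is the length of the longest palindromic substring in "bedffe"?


Input: "bedffe"
Checking substrings for palindromes:
  [3:5] "ff" (len 2) => palindrome
Longest palindromic substring: "ff" with length 2

2


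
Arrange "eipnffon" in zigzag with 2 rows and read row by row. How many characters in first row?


Zigzag "eipnffon" into 2 rows:
Placing characters:
  'e' => row 0
  'i' => row 1
  'p' => row 0
  'n' => row 1
  'f' => row 0
  'f' => row 1
  'o' => row 0
  'n' => row 1
Rows:
  Row 0: "epfo"
  Row 1: "infn"
First row length: 4

4


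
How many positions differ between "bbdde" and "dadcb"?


Comparing "bbdde" and "dadcb" position by position:
  Position 0: 'b' vs 'd' => DIFFER
  Position 1: 'b' vs 'a' => DIFFER
  Position 2: 'd' vs 'd' => same
  Position 3: 'd' vs 'c' => DIFFER
  Position 4: 'e' vs 'b' => DIFFER
Positions that differ: 4

4


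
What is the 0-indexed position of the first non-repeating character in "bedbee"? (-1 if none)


Input: bedbee
Character frequencies:
  'b': 2
  'd': 1
  'e': 3
Scanning left to right for freq == 1:
  Position 0 ('b'): freq=2, skip
  Position 1 ('e'): freq=3, skip
  Position 2 ('d'): unique! => answer = 2

2


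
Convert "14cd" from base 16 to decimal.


Input: "14cd" in base 16
Positional expansion:
  Digit '1' (value 1) x 16^3 = 4096
  Digit '4' (value 4) x 16^2 = 1024
  Digit 'c' (value 12) x 16^1 = 192
  Digit 'd' (value 13) x 16^0 = 13
Sum = 5325

5325


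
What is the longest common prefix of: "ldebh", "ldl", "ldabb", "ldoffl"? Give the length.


Words: ldebh, ldl, ldabb, ldoffl
  Position 0: all 'l' => match
  Position 1: all 'd' => match
  Position 2: ('e', 'l', 'a', 'o') => mismatch, stop
LCP = "ld" (length 2)

2


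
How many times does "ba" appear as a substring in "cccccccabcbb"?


Searching for "ba" in "cccccccabcbb"
Scanning each position:
  Position 0: "cc" => no
  Position 1: "cc" => no
  Position 2: "cc" => no
  Position 3: "cc" => no
  Position 4: "cc" => no
  Position 5: "cc" => no
  Position 6: "ca" => no
  Position 7: "ab" => no
  Position 8: "bc" => no
  Position 9: "cb" => no
  Position 10: "bb" => no
Total occurrences: 0

0


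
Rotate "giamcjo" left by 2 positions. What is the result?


Input: "giamcjo", rotate left by 2
First 2 characters: "gi"
Remaining characters: "amcjo"
Concatenate remaining + first: "amcjo" + "gi" = "amcjogi"

amcjogi


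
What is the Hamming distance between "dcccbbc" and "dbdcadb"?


Comparing "dcccbbc" and "dbdcadb" position by position:
  Position 0: 'd' vs 'd' => same
  Position 1: 'c' vs 'b' => differ
  Position 2: 'c' vs 'd' => differ
  Position 3: 'c' vs 'c' => same
  Position 4: 'b' vs 'a' => differ
  Position 5: 'b' vs 'd' => differ
  Position 6: 'c' vs 'b' => differ
Total differences (Hamming distance): 5

5
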